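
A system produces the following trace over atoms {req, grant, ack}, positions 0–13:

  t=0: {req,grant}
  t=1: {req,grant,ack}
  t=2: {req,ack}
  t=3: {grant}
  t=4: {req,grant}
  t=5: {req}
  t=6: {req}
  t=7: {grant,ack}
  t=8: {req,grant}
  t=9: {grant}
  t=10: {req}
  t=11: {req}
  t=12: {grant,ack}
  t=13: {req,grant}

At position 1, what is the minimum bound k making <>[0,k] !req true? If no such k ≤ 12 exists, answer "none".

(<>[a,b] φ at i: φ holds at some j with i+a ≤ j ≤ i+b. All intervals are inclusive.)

2

Scan j = 1,2,… for !req:
  j=1: fails
  j=2: fails
  j=3: holds
First hit at j=3, so smallest k = 3-1 = 2.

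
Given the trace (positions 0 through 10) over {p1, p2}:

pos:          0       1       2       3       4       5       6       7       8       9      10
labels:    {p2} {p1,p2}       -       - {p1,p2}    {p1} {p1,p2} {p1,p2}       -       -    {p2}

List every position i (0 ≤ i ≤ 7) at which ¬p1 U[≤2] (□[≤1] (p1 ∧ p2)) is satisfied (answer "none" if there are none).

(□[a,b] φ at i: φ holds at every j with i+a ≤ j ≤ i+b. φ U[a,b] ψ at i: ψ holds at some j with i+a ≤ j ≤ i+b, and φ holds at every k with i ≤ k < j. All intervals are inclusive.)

Evaluate at each i in [0,7]:
  i=0: ✗ (no rhs in [0,2])
  i=1: ✗ (no rhs in [1,3])
  i=2: ✗ (no rhs in [2,4])
  i=3: ✗ (no rhs in [3,5])
  i=4: ✗ (lhs fails at k=4 before rhs at j=6)
  i=5: ✗ (lhs fails at k=5 before rhs at j=6)
  i=6: ✓ (rhs at j=6)
  i=7: ✗ (no rhs in [7,9])

6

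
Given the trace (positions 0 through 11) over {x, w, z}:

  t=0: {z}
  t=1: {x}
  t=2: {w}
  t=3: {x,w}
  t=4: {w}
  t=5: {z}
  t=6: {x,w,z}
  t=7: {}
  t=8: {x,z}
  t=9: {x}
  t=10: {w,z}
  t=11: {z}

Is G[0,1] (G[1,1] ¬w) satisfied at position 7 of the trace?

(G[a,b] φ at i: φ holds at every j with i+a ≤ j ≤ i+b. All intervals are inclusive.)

Check G[1,1] ¬w at every j in [7,8]:
  j=7: holds on [8,8]
  j=8: holds on [9,9]
All positions satisfy it → formula holds.

Holds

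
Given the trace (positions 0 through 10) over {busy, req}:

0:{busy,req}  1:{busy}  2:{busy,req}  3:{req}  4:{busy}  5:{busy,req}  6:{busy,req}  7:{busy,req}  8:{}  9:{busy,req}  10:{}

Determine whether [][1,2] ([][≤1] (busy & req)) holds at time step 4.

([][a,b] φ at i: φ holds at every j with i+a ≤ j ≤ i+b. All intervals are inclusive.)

Holds

Check [][≤1] (busy & req) at every j in [5,6]:
  j=5: holds on [5,6]
  j=6: holds on [6,7]
All positions satisfy it → formula holds.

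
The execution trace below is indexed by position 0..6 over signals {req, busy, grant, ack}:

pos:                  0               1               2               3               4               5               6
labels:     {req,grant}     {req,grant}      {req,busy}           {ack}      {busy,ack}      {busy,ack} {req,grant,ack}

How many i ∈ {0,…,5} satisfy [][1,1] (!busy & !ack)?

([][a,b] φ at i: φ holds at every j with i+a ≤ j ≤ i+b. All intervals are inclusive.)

Evaluate at each i in [0,5]:
  i=0: ✓ (all of [1,1])
  i=1: ✗ (fails at j=2)
  i=2: ✗ (fails at j=3)
  i=3: ✗ (fails at j=4)
  i=4: ✗ (fails at j=5)
  i=5: ✗ (fails at j=6)
Positions where it holds: {0} → 1.

1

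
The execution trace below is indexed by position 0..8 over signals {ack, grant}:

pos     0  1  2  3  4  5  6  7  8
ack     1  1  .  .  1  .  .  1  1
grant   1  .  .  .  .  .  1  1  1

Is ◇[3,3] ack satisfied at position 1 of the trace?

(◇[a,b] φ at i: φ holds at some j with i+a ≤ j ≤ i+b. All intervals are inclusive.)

True

Check ack at each j in [4,4]:
  j=4: true
Found at j=4 → formula holds.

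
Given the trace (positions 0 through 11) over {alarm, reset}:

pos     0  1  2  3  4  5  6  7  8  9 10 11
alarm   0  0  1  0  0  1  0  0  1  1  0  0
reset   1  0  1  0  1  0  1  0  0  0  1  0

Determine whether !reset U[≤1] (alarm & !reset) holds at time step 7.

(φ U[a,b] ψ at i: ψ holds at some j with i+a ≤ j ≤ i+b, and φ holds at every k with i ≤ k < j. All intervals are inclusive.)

Need some j in [7,8] with (alarm & !reset), and !reset at every k in [7,j-1].
  j=7: (alarm & !reset) false.
  j=8: (alarm & !reset) holds; !reset holds at every k in [7,7] → satisfied.

Yes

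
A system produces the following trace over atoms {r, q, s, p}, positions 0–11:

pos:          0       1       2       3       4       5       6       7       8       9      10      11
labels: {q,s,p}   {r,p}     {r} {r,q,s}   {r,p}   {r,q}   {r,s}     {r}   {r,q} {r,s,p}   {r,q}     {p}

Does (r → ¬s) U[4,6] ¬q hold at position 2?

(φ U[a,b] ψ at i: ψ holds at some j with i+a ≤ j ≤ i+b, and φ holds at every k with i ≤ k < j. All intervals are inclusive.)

Need some j in [6,8] with ¬q, and (r → ¬s) at every k in [2,j-1].
  j=6: ¬q holds, but (r → ¬s) fails at k=3 → not this j.
  j=7: ¬q holds, but (r → ¬s) fails at k=3 → not this j.
  j=8: ¬q false.
No j in the window works → until fails.

No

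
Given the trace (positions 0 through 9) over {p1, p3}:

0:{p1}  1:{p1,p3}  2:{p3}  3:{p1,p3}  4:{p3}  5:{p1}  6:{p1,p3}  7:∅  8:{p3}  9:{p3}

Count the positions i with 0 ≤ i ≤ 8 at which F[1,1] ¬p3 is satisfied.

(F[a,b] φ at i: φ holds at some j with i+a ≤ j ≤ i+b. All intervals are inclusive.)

2

Evaluate at each i in [0,8]:
  i=0: ✗ (none in [1,1])
  i=1: ✗ (none in [2,2])
  i=2: ✗ (none in [3,3])
  i=3: ✗ (none in [4,4])
  i=4: ✓ (witness j=5)
  i=5: ✗ (none in [6,6])
  i=6: ✓ (witness j=7)
  i=7: ✗ (none in [8,8])
  i=8: ✗ (none in [9,9])
Positions where it holds: {4, 6} → 2.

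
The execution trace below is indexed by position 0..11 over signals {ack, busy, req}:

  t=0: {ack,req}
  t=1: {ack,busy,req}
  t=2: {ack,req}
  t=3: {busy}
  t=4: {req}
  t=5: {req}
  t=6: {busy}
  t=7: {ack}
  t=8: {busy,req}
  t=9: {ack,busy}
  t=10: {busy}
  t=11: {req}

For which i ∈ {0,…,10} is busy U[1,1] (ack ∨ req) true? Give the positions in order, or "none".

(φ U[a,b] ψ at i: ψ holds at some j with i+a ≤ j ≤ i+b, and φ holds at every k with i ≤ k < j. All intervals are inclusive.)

Evaluate at each i in [0,10]:
  i=0: ✗ (lhs fails at k=0 before rhs at j=1)
  i=1: ✓ (rhs at j=2; lhs holds on [1,1])
  i=2: ✗ (no rhs in [3,3])
  i=3: ✓ (rhs at j=4; lhs holds on [3,3])
  i=4: ✗ (lhs fails at k=4 before rhs at j=5)
  i=5: ✗ (no rhs in [6,6])
  i=6: ✓ (rhs at j=7; lhs holds on [6,6])
  i=7: ✗ (lhs fails at k=7 before rhs at j=8)
  i=8: ✓ (rhs at j=9; lhs holds on [8,8])
  i=9: ✗ (no rhs in [10,10])
  i=10: ✓ (rhs at j=11; lhs holds on [10,10])

1, 3, 6, 8, 10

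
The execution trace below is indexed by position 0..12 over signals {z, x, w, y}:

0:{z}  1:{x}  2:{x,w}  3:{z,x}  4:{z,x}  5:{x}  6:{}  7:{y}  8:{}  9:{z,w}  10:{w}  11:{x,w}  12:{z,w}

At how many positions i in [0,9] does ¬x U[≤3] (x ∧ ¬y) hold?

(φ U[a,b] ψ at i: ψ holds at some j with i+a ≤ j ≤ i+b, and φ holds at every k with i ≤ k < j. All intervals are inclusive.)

Evaluate at each i in [0,9]:
  i=0: ✓ (rhs at j=1; lhs holds on [0,0])
  i=1: ✓ (rhs at j=1)
  i=2: ✓ (rhs at j=2)
  i=3: ✓ (rhs at j=3)
  i=4: ✓ (rhs at j=4)
  i=5: ✓ (rhs at j=5)
  i=6: ✗ (no rhs in [6,9])
  i=7: ✗ (no rhs in [7,10])
  i=8: ✓ (rhs at j=11; lhs holds on [8,10])
  i=9: ✓ (rhs at j=11; lhs holds on [9,10])
Positions where it holds: {0, 1, 2, 3, 4, 5, 8, 9} → 8.

8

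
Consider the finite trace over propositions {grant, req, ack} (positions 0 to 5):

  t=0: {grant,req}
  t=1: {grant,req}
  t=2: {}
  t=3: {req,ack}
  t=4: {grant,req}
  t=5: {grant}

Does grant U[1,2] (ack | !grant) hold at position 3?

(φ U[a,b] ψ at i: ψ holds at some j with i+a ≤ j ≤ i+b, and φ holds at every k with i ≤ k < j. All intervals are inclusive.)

Need some j in [4,5] with (ack | !grant), and grant at every k in [3,j-1].
  j=4: (ack | !grant) false.
  j=5: (ack | !grant) false.
No j in the window works → until fails.

Does not hold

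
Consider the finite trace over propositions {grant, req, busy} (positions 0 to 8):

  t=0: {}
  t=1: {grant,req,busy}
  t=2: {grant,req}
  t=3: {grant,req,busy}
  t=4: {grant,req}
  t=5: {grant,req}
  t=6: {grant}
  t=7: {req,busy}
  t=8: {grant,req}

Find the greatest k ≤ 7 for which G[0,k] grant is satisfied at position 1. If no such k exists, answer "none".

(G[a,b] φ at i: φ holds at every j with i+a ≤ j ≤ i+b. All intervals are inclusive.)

5

grant must hold from j=1 onward; find where it first fails.
  j=1: holds
  j=2: holds
  j=3: holds
  j=4: holds
  j=5: holds
  j=6: holds
  j=7: fails
Holds on [1,6], so largest k = 5.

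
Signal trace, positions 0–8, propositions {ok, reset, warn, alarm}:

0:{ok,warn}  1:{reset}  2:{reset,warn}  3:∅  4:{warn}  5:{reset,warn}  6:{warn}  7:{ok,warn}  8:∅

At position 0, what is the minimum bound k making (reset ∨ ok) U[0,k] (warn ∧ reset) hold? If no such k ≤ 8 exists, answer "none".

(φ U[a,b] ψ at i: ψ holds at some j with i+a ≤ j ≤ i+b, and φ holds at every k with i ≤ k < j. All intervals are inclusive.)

2

Need earliest j ≥ 0 with (warn ∧ reset), and (reset ∨ ok) at every k in [0,j-1].
  j=0: rhs fails.
  j=1: rhs fails.
  j=2: rhs holds; lhs holds on [0,1]. k = 2.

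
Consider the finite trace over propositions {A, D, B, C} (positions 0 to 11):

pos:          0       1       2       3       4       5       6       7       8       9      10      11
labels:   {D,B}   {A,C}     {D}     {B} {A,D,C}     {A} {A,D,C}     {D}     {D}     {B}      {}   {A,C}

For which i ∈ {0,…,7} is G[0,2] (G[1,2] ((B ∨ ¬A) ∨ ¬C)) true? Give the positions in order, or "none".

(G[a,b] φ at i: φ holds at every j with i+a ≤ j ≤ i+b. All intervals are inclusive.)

6

Evaluate at each i in [0,7]:
  i=0: ✗ (fails at j=0)
  i=1: ✗ (fails at j=2)
  i=2: ✗ (fails at j=2)
  i=3: ✗ (fails at j=3)
  i=4: ✗ (fails at j=4)
  i=5: ✗ (fails at j=5)
  i=6: ✓ (all of [6,8])
  i=7: ✗ (fails at j=9)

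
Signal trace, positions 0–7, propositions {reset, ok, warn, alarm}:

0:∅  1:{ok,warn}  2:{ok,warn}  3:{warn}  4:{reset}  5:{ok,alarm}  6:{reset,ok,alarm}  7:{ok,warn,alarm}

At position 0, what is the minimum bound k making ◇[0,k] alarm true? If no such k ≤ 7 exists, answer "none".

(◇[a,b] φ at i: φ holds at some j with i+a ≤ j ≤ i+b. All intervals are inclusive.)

Scan j = 0,1,… for alarm:
  j=0: fails
  j=1: fails
  j=2: fails
  j=3: fails
  j=4: fails
  j=5: holds
First hit at j=5, so smallest k = 5-0 = 5.

5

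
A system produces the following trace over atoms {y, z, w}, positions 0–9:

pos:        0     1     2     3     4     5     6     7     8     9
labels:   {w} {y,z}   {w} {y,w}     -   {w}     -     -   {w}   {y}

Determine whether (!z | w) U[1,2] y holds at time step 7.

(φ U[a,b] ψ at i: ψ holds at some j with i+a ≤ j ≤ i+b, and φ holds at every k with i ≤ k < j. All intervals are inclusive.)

Need some j in [8,9] with y, and (!z | w) at every k in [7,j-1].
  j=8: y false.
  j=9: y holds; (!z | w) holds at every k in [7,8] → satisfied.

Holds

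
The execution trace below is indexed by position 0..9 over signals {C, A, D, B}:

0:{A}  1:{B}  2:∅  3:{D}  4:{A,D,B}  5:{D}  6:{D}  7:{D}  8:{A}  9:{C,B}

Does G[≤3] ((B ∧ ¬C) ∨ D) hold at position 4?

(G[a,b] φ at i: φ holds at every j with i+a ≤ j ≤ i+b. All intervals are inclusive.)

Yes

Check ((B ∧ ¬C) ∨ D) at every j in [4,7]:
  j=4: true
  j=5: true
  j=6: true
  j=7: true
All positions satisfy it → formula holds.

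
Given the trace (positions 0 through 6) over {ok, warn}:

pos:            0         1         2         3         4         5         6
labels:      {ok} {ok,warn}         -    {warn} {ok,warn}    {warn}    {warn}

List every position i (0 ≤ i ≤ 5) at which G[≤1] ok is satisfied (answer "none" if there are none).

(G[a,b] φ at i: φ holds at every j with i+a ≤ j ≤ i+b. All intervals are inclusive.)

Evaluate at each i in [0,5]:
  i=0: ✓ (all of [0,1])
  i=1: ✗ (fails at j=2)
  i=2: ✗ (fails at j=2)
  i=3: ✗ (fails at j=3)
  i=4: ✗ (fails at j=5)
  i=5: ✗ (fails at j=5)

0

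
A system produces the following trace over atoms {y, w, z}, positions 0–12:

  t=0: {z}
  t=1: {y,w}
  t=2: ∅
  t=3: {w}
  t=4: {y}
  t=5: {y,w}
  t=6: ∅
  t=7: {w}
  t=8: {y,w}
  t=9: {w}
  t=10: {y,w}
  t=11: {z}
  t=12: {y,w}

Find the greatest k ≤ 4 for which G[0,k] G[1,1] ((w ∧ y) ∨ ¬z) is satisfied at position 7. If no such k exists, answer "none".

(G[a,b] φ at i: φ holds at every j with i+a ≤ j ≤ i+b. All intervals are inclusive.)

G[1,1] ((w ∧ y) ∨ ¬z) must hold from j=7 onward; find where it first fails.
  j=7: holds
  j=8: holds
  j=9: holds
  j=10: fails
Holds on [7,9], so largest k = 2.

2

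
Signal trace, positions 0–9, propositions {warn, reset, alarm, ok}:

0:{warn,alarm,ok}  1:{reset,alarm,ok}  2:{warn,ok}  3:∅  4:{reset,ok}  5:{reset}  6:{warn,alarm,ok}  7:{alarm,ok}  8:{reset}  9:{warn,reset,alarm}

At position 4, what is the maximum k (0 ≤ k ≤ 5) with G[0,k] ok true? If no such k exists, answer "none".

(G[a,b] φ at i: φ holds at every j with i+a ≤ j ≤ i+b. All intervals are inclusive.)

ok must hold from j=4 onward; find where it first fails.
  j=4: holds
  j=5: fails
Holds on [4,4], so largest k = 0.

0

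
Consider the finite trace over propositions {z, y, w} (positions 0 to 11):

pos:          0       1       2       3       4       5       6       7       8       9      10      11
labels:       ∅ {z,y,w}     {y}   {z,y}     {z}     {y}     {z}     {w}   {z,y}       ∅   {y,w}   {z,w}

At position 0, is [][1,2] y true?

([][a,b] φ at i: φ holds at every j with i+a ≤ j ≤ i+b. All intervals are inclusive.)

Holds

Check y at every j in [1,2]:
  j=1: true
  j=2: true
All positions satisfy it → formula holds.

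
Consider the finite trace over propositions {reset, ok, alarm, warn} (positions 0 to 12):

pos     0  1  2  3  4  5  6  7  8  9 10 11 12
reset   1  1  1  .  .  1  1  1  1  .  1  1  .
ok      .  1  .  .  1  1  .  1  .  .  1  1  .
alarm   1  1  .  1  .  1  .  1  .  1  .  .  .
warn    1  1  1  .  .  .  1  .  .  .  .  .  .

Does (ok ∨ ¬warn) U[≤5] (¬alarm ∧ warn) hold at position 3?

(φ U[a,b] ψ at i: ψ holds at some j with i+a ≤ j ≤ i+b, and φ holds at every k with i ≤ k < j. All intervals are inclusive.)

Yes

Need some j in [3,8] with (¬alarm ∧ warn), and (ok ∨ ¬warn) at every k in [3,j-1].
  j=3: (¬alarm ∧ warn) false.
  j=4: (¬alarm ∧ warn) false.
  j=5: (¬alarm ∧ warn) false.
  j=6: (¬alarm ∧ warn) holds; (ok ∨ ¬warn) holds at every k in [3,5] → satisfied.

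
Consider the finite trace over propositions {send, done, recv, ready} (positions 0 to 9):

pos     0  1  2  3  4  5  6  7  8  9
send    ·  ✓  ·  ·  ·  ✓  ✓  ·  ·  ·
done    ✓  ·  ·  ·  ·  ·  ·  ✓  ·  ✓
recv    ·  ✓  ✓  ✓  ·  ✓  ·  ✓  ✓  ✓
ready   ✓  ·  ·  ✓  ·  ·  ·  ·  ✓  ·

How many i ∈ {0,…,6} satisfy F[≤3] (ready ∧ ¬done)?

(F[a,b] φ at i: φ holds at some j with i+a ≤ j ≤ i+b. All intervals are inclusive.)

Evaluate at each i in [0,6]:
  i=0: ✓ (witness j=3)
  i=1: ✓ (witness j=3)
  i=2: ✓ (witness j=3)
  i=3: ✓ (witness j=3)
  i=4: ✗ (none in [4,7])
  i=5: ✓ (witness j=8)
  i=6: ✓ (witness j=8)
Positions where it holds: {0, 1, 2, 3, 5, 6} → 6.

6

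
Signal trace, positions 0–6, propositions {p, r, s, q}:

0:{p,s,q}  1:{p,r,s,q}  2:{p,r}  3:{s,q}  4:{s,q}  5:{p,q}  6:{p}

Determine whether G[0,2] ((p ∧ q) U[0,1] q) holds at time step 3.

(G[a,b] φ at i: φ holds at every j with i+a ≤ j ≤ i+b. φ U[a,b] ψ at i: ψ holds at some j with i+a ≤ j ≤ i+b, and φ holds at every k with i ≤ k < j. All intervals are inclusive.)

Check ((p ∧ q) U[0,1] q) at every j in [3,5]:
  j=3: holds
  j=4: holds
  j=5: holds
All positions satisfy it → formula holds.

Holds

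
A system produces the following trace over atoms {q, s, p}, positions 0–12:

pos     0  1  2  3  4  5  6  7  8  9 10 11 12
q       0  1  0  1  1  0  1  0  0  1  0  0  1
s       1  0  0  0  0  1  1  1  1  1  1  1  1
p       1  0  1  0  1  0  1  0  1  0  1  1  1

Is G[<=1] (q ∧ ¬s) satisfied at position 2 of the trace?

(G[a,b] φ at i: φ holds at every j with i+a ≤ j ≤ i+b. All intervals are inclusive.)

Check (q ∧ ¬s) at every j in [2,3]:
  j=2: false
  j=3: true
Fails at j=2 → formula fails.

Does not hold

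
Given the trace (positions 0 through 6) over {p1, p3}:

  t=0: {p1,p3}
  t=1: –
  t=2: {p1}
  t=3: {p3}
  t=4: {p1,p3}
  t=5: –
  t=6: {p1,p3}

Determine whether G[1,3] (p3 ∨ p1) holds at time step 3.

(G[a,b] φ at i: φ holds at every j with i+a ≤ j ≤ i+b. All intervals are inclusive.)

Does not hold

Check (p3 ∨ p1) at every j in [4,6]:
  j=4: true
  j=5: false
  j=6: true
Fails at j=5 → formula fails.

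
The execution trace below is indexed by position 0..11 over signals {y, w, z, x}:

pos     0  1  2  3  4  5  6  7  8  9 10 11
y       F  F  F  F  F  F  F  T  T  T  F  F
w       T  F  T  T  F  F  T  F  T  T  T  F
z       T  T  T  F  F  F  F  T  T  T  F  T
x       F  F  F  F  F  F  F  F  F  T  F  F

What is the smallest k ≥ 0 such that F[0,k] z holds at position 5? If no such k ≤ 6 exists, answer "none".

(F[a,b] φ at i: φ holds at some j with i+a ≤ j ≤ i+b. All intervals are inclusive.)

2

Scan j = 5,6,… for z:
  j=5: fails
  j=6: fails
  j=7: holds
First hit at j=7, so smallest k = 7-5 = 2.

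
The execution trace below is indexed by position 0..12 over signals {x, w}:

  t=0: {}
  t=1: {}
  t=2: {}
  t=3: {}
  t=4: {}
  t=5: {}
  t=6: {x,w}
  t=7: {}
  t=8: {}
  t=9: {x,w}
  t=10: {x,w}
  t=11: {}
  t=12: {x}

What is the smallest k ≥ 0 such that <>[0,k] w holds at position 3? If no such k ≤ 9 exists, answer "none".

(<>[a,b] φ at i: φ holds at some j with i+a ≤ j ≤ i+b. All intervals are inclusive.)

3

Scan j = 3,4,… for w:
  j=3: fails
  j=4: fails
  j=5: fails
  j=6: holds
First hit at j=6, so smallest k = 6-3 = 3.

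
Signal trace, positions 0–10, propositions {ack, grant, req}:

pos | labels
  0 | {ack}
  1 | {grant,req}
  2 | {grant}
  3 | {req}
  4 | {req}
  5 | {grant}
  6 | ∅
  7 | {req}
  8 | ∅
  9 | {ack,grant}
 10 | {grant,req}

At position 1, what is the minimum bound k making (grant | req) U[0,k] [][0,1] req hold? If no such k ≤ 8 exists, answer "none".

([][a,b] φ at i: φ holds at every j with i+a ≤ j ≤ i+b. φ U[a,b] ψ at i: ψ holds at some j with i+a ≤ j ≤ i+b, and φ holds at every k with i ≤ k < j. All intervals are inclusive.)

Need earliest j ≥ 1 with [][0,1] req, and (grant | req) at every k in [1,j-1].
  j=1: rhs fails.
  j=2: rhs fails.
  j=3: rhs holds; lhs holds on [1,2]. k = 2.

2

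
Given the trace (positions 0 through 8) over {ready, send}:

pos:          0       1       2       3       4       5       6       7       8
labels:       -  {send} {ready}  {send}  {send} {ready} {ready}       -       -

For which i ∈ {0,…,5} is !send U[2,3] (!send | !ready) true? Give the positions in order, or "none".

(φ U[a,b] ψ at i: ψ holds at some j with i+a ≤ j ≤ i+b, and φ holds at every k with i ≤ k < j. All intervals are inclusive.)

Evaluate at each i in [0,5]:
  i=0: ✗ (lhs fails at k=1 before rhs at j=2)
  i=1: ✗ (lhs fails at k=1 before rhs at j=3)
  i=2: ✗ (lhs fails at k=3 before rhs at j=4)
  i=3: ✗ (lhs fails at k=3 before rhs at j=5)
  i=4: ✗ (lhs fails at k=4 before rhs at j=6)
  i=5: ✓ (rhs at j=7; lhs holds on [5,6])

5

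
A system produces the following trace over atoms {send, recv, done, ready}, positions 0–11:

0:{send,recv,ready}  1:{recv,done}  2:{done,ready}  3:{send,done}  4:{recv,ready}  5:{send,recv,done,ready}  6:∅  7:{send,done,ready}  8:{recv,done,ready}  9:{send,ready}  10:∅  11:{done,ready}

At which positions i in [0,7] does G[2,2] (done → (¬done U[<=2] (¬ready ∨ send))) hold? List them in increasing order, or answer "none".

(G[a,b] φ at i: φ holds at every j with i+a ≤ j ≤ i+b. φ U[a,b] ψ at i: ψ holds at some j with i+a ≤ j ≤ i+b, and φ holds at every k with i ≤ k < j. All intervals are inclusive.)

1, 2, 3, 4, 5, 7

Evaluate at each i in [0,7]:
  i=0: ✗ (fails at j=2)
  i=1: ✓ (all of [3,3])
  i=2: ✓ (all of [4,4])
  i=3: ✓ (all of [5,5])
  i=4: ✓ (all of [6,6])
  i=5: ✓ (all of [7,7])
  i=6: ✗ (fails at j=8)
  i=7: ✓ (all of [9,9])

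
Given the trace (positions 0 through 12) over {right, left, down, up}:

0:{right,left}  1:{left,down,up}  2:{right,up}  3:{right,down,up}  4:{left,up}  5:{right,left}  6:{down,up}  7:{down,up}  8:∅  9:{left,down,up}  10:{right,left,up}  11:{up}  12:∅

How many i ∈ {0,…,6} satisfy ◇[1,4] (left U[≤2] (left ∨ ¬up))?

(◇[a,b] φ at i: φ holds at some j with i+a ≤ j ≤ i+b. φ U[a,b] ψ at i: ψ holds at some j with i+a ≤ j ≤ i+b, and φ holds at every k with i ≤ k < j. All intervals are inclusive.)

Evaluate at each i in [0,6]:
  i=0: ✓ (witness j=1)
  i=1: ✓ (witness j=4)
  i=2: ✓ (witness j=4)
  i=3: ✓ (witness j=4)
  i=4: ✓ (witness j=5)
  i=5: ✓ (witness j=8)
  i=6: ✓ (witness j=8)
Positions where it holds: {0, 1, 2, 3, 4, 5, 6} → 7.

7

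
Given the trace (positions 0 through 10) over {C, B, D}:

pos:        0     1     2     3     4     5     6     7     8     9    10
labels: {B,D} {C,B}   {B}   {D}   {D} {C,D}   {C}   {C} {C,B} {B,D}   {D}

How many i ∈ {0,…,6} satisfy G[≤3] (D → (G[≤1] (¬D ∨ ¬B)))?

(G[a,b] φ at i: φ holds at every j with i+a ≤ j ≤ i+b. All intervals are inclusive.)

Evaluate at each i in [0,6]:
  i=0: ✗ (fails at j=0)
  i=1: ✓ (all of [1,4])
  i=2: ✓ (all of [2,5])
  i=3: ✓ (all of [3,6])
  i=4: ✓ (all of [4,7])
  i=5: ✓ (all of [5,8])
  i=6: ✗ (fails at j=9)
Positions where it holds: {1, 2, 3, 4, 5} → 5.

5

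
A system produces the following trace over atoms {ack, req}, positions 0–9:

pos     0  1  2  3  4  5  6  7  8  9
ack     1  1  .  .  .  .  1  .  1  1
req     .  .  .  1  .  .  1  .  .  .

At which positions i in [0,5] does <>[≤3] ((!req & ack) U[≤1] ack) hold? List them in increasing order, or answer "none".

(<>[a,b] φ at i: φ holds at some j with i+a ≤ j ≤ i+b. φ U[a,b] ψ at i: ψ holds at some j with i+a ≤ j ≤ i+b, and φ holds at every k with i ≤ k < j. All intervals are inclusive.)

0, 1, 3, 4, 5

Evaluate at each i in [0,5]:
  i=0: ✓ (witness j=0)
  i=1: ✓ (witness j=1)
  i=2: ✗ (none in [2,5])
  i=3: ✓ (witness j=6)
  i=4: ✓ (witness j=6)
  i=5: ✓ (witness j=6)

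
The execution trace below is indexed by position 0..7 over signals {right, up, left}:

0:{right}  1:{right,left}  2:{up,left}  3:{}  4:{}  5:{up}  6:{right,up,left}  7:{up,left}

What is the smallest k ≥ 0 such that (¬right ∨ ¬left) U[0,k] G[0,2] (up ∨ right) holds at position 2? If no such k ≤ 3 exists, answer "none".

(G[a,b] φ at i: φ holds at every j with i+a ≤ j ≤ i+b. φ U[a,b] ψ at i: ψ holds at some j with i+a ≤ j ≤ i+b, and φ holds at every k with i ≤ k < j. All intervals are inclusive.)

3

Need earliest j ≥ 2 with G[0,2] (up ∨ right), and (¬right ∨ ¬left) at every k in [2,j-1].
  j=2: rhs fails.
  j=3: rhs fails.
  j=4: rhs fails.
  j=5: rhs holds; lhs holds on [2,4]. k = 3.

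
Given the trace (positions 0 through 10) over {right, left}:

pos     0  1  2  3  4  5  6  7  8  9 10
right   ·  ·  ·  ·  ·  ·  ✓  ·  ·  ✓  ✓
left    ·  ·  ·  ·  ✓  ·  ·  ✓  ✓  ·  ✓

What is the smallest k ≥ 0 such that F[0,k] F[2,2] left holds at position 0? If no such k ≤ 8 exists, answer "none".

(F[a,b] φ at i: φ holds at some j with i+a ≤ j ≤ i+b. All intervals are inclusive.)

2

Scan j = 0,1,… for F[2,2] left:
  j=0: fails
  j=1: fails
  j=2: holds
First hit at j=2, so smallest k = 2-0 = 2.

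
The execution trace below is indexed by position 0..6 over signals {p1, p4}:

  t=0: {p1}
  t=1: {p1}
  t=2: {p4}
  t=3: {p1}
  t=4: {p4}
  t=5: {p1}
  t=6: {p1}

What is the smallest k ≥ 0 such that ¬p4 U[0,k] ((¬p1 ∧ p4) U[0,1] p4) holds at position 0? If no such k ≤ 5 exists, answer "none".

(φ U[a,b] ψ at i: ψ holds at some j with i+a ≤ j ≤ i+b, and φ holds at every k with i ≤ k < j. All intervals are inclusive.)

Need earliest j ≥ 0 with ((¬p1 ∧ p4) U[0,1] p4), and ¬p4 at every k in [0,j-1].
  j=0: rhs fails.
  j=1: rhs fails.
  j=2: rhs holds; lhs holds on [0,1]. k = 2.

2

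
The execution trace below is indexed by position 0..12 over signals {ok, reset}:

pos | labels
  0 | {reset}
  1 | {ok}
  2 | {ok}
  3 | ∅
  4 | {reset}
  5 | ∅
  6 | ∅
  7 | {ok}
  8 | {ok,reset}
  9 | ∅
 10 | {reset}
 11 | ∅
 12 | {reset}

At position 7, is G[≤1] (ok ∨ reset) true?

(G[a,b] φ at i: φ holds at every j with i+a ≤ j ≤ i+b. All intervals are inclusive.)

Holds

Check (ok ∨ reset) at every j in [7,8]:
  j=7: true
  j=8: true
All positions satisfy it → formula holds.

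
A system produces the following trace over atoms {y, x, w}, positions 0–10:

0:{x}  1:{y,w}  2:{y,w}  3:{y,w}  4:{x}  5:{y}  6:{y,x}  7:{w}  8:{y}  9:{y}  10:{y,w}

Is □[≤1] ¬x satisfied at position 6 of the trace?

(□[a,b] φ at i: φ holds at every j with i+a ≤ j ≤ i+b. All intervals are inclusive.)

Check ¬x at every j in [6,7]:
  j=6: false
  j=7: true
Fails at j=6 → formula fails.

No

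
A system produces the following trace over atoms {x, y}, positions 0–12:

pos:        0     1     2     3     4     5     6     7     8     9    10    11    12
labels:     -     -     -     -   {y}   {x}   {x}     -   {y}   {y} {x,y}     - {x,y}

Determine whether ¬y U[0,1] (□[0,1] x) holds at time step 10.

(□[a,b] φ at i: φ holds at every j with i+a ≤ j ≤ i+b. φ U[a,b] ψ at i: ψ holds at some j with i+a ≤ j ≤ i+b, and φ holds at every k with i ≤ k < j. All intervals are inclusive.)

Does not hold

Need some j in [10,11] with □[0,1] x, and ¬y at every k in [10,j-1].
  j=10: □[0,1] x — fails at 11.
  j=11: □[0,1] x — fails at 11.
No j in the window works → until fails.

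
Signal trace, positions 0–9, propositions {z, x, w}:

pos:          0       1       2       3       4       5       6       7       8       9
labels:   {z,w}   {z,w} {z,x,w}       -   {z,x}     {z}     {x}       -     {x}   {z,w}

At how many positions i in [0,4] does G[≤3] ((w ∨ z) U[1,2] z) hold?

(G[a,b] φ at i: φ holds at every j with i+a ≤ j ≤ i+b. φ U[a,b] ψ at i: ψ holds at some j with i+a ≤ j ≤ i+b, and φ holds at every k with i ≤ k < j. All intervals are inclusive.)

Evaluate at each i in [0,4]:
  i=0: ✗ (fails at j=2)
  i=1: ✗ (fails at j=2)
  i=2: ✗ (fails at j=2)
  i=3: ✗ (fails at j=3)
  i=4: ✗ (fails at j=5)
Positions where it holds: {} → 0.

0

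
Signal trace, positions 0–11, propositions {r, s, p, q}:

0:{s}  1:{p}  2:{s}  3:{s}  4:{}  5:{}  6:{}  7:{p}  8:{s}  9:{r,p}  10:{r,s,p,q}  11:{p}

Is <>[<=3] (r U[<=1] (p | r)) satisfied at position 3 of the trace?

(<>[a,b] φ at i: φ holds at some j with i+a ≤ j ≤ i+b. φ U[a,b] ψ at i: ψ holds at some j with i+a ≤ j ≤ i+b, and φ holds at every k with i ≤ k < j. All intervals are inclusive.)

Does not hold

Check (r U[<=1] (p | r)) at each j in [3,6]:
  j=3: fails
  j=4: fails
  j=5: fails
  j=6: fails
No position in the window satisfies it → formula fails.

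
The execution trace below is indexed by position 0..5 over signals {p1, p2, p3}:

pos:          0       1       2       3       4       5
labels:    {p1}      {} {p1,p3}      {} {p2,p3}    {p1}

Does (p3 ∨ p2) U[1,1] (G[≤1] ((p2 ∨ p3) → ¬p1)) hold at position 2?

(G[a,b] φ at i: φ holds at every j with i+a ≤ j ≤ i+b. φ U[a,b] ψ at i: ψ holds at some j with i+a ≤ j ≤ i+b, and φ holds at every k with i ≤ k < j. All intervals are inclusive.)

True

Need some j in [3,3] with G[≤1] ((p2 ∨ p3) → ¬p1), and (p3 ∨ p2) at every k in [2,j-1].
  j=3: G[≤1] ((p2 ∨ p3) → ¬p1) holds; (p3 ∨ p2) holds at every k in [2,2] → satisfied.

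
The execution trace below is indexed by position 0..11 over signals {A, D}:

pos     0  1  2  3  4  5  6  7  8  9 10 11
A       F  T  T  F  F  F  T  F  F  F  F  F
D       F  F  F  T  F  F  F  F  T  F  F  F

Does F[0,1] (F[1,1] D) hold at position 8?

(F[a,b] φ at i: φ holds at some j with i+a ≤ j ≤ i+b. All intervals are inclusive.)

Check F[1,1] D at each j in [8,9]:
  j=8: fails (none in [9,9])
  j=9: fails (none in [10,10])
No position in the window satisfies it → formula fails.

Does not hold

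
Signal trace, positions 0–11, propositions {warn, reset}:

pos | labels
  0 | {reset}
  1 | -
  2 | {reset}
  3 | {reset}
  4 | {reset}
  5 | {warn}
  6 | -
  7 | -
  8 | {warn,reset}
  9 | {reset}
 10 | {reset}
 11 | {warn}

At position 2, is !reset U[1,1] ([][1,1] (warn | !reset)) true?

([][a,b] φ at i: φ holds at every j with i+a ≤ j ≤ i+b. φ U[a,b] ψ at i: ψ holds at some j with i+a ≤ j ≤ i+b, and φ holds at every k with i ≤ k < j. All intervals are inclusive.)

No

Need some j in [3,3] with [][1,1] (warn | !reset), and !reset at every k in [2,j-1].
  j=3: [][1,1] (warn | !reset) — fails at 4.
No j in the window works → until fails.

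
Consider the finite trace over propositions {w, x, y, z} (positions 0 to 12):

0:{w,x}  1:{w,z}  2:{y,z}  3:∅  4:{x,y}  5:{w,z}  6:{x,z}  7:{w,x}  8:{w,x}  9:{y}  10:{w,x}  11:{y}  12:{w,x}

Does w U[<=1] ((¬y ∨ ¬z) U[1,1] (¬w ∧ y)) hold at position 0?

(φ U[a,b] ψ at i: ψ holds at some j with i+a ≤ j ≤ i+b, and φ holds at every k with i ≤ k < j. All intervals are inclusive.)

Holds

Need some j in [0,1] with ((¬y ∨ ¬z) U[1,1] (¬w ∧ y)), and w at every k in [0,j-1].
  j=0: ((¬y ∨ ¬z) U[1,1] (¬w ∧ y)) — fails.
  j=1: ((¬y ∨ ¬z) U[1,1] (¬w ∧ y)) holds; w holds at every k in [0,0] → satisfied.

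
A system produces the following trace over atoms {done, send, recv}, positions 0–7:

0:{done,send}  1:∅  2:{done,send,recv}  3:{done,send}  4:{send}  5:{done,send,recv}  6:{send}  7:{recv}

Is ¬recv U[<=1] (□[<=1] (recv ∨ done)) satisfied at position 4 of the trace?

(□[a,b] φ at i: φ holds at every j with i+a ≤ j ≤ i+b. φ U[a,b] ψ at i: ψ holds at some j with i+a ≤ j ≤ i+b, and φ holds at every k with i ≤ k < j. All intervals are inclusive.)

False

Need some j in [4,5] with □[<=1] (recv ∨ done), and ¬recv at every k in [4,j-1].
  j=4: □[<=1] (recv ∨ done) — fails at 4.
  j=5: □[<=1] (recv ∨ done) — fails at 6.
No j in the window works → until fails.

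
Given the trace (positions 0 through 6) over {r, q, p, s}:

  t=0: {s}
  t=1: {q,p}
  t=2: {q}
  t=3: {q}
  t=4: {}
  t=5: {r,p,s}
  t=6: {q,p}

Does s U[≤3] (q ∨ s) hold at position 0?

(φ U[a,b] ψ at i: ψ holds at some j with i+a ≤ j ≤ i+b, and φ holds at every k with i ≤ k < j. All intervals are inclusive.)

Need some j in [0,3] with (q ∨ s), and s at every k in [0,j-1].
  j=0: (q ∨ s) holds; no prefix to check → satisfied.

True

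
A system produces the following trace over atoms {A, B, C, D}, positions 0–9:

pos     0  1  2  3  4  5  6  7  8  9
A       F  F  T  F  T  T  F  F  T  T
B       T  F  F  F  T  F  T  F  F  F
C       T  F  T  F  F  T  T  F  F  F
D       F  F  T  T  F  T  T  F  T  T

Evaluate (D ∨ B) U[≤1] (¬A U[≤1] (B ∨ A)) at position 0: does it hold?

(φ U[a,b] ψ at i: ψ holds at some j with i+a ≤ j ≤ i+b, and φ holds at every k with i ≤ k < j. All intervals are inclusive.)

Need some j in [0,1] with (¬A U[≤1] (B ∨ A)), and (D ∨ B) at every k in [0,j-1].
  j=0: (¬A U[≤1] (B ∨ A)) holds; no prefix to check → satisfied.

Holds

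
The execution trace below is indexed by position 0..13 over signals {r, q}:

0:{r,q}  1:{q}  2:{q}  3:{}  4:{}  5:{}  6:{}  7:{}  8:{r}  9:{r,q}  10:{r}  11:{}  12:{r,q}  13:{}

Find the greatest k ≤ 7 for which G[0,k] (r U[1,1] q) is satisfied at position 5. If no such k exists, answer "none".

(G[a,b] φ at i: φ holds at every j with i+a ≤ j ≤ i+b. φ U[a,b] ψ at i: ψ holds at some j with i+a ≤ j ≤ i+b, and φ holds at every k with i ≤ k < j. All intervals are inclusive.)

(r U[1,1] q) must hold from j=5 onward; find where it first fails.
  j=5: fails → no k works.

none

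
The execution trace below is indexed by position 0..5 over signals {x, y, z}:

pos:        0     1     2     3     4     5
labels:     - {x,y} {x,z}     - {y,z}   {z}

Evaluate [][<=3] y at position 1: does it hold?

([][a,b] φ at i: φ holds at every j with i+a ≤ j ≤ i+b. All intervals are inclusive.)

Check y at every j in [1,4]:
  j=1: true
  j=2: false
  j=3: false
  j=4: true
Fails at j=2 → formula fails.

False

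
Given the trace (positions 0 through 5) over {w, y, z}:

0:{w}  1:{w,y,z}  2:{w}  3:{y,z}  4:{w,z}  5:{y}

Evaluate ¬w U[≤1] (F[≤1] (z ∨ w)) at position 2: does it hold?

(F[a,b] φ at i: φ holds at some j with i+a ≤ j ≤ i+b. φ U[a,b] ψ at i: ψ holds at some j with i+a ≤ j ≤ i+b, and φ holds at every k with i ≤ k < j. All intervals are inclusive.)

Need some j in [2,3] with F[≤1] (z ∨ w), and ¬w at every k in [2,j-1].
  j=2: F[≤1] (z ∨ w) holds; no prefix to check → satisfied.

Holds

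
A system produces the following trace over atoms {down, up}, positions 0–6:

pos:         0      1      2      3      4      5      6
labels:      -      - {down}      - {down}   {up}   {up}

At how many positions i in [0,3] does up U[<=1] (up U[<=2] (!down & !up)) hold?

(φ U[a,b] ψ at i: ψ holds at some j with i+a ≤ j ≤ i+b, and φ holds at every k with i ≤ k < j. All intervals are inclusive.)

3

Evaluate at each i in [0,3]:
  i=0: ✓ (rhs at j=0)
  i=1: ✓ (rhs at j=1)
  i=2: ✗ (lhs fails at k=2 before rhs at j=3)
  i=3: ✓ (rhs at j=3)
Positions where it holds: {0, 1, 3} → 3.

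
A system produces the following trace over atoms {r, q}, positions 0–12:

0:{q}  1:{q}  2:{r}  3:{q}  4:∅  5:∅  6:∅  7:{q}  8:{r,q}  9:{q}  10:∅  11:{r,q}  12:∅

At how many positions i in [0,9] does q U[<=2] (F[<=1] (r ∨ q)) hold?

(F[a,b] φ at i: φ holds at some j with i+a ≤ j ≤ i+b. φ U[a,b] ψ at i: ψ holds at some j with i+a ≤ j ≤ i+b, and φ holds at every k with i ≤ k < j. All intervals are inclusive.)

8

Evaluate at each i in [0,9]:
  i=0: ✓ (rhs at j=0)
  i=1: ✓ (rhs at j=1)
  i=2: ✓ (rhs at j=2)
  i=3: ✓ (rhs at j=3)
  i=4: ✗ (lhs fails at k=4 before rhs at j=6)
  i=5: ✗ (lhs fails at k=5 before rhs at j=6)
  i=6: ✓ (rhs at j=6)
  i=7: ✓ (rhs at j=7)
  i=8: ✓ (rhs at j=8)
  i=9: ✓ (rhs at j=9)
Positions where it holds: {0, 1, 2, 3, 6, 7, 8, 9} → 8.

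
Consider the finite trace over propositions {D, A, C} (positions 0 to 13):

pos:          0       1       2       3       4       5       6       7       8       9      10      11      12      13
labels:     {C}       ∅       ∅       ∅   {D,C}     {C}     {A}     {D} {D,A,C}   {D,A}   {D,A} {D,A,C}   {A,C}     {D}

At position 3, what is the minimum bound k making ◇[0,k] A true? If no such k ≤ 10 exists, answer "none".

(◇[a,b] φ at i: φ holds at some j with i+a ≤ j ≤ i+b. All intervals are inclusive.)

3

Scan j = 3,4,… for A:
  j=3: fails
  j=4: fails
  j=5: fails
  j=6: holds
First hit at j=6, so smallest k = 6-3 = 3.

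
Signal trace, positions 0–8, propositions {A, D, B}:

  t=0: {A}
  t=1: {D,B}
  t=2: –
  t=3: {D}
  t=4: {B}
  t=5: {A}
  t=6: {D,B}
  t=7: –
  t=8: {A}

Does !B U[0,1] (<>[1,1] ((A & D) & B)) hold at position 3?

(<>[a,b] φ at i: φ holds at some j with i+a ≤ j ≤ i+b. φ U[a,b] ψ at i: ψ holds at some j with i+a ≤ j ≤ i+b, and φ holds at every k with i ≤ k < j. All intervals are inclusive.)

Does not hold

Need some j in [3,4] with <>[1,1] ((A & D) & B), and !B at every k in [3,j-1].
  j=3: <>[1,1] ((A & D) & B) — fails (none in [4,4]).
  j=4: <>[1,1] ((A & D) & B) — fails (none in [5,5]).
No j in the window works → until fails.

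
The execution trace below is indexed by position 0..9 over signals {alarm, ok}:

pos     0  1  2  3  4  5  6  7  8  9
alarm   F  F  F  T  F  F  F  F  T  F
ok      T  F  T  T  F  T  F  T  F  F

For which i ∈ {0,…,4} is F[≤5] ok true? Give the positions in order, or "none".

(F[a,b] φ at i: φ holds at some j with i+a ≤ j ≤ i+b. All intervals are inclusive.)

Evaluate at each i in [0,4]:
  i=0: ✓ (witness j=0)
  i=1: ✓ (witness j=2)
  i=2: ✓ (witness j=2)
  i=3: ✓ (witness j=3)
  i=4: ✓ (witness j=5)

0, 1, 2, 3, 4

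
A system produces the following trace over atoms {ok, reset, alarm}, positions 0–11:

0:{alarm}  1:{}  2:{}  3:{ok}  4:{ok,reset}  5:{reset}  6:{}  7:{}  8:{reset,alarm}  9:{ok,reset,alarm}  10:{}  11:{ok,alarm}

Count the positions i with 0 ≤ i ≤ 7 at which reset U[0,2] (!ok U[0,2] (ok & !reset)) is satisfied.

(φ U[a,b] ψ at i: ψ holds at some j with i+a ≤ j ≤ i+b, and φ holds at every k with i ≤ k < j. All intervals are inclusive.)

Evaluate at each i in [0,7]:
  i=0: ✗ (lhs fails at k=0 before rhs at j=1)
  i=1: ✓ (rhs at j=1)
  i=2: ✓ (rhs at j=2)
  i=3: ✓ (rhs at j=3)
  i=4: ✗ (no rhs in [4,6])
  i=5: ✗ (no rhs in [5,7])
  i=6: ✗ (no rhs in [6,8])
  i=7: ✗ (no rhs in [7,9])
Positions where it holds: {1, 2, 3} → 3.

3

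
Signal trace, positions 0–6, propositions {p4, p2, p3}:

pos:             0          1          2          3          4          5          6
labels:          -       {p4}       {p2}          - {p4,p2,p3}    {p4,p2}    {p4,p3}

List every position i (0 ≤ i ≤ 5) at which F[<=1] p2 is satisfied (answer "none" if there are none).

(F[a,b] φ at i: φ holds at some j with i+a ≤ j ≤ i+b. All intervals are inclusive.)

Evaluate at each i in [0,5]:
  i=0: ✗ (none in [0,1])
  i=1: ✓ (witness j=2)
  i=2: ✓ (witness j=2)
  i=3: ✓ (witness j=4)
  i=4: ✓ (witness j=4)
  i=5: ✓ (witness j=5)

1, 2, 3, 4, 5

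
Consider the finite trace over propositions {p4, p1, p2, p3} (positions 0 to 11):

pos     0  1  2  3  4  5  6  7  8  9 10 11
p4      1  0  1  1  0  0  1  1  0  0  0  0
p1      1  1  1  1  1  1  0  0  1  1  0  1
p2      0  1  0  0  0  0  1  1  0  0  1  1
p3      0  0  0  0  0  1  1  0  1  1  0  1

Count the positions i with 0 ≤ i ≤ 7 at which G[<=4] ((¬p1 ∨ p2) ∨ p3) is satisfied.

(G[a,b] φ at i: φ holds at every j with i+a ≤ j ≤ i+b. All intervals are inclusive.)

Evaluate at each i in [0,7]:
  i=0: ✗ (fails at j=0)
  i=1: ✗ (fails at j=2)
  i=2: ✗ (fails at j=2)
  i=3: ✗ (fails at j=3)
  i=4: ✗ (fails at j=4)
  i=5: ✓ (all of [5,9])
  i=6: ✓ (all of [6,10])
  i=7: ✓ (all of [7,11])
Positions where it holds: {5, 6, 7} → 3.

3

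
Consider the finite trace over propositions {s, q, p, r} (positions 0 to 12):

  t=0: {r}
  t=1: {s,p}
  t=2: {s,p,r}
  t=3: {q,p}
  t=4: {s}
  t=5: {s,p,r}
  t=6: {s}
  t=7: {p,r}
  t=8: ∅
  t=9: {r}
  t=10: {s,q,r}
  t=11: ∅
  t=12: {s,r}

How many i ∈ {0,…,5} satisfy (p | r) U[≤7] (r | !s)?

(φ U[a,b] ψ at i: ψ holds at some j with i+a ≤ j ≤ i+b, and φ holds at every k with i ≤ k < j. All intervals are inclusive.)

Evaluate at each i in [0,5]:
  i=0: ✓ (rhs at j=0)
  i=1: ✓ (rhs at j=2; lhs holds on [1,1])
  i=2: ✓ (rhs at j=2)
  i=3: ✓ (rhs at j=3)
  i=4: ✗ (lhs fails at k=4 before rhs at j=5)
  i=5: ✓ (rhs at j=5)
Positions where it holds: {0, 1, 2, 3, 5} → 5.

5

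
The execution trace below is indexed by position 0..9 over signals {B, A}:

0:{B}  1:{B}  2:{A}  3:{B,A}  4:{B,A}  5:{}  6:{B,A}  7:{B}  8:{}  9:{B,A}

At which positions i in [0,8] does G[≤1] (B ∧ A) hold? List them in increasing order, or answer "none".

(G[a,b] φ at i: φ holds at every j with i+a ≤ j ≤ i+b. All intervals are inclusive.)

Evaluate at each i in [0,8]:
  i=0: ✗ (fails at j=0)
  i=1: ✗ (fails at j=1)
  i=2: ✗ (fails at j=2)
  i=3: ✓ (all of [3,4])
  i=4: ✗ (fails at j=5)
  i=5: ✗ (fails at j=5)
  i=6: ✗ (fails at j=7)
  i=7: ✗ (fails at j=7)
  i=8: ✗ (fails at j=8)

3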